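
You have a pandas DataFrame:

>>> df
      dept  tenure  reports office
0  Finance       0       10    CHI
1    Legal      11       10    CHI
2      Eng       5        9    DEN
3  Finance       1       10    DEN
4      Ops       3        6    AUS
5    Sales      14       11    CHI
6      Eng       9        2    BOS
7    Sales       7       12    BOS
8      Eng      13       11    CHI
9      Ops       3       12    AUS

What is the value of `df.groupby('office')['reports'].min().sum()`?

group by office, min of reports:
office
AUS     6
BOS     2
CHI    10
DEN     9
Name: reports, dtype: int64
The sum of the resulting series is 27.

27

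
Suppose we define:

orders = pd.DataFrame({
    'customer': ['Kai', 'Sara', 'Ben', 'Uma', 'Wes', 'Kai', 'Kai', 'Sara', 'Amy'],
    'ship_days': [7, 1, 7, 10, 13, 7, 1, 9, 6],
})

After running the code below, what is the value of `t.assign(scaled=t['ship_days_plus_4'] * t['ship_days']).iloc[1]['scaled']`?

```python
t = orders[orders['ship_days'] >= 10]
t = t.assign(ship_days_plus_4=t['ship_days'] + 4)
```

221

filter rows where ship_days >= 10:
  customer  ship_days
3      Uma         10
4      Wes         13
add column ship_days_plus_4 = t['ship_days'] + 4:
  customer  ship_days  ship_days_plus_4
3      Uma         10                14
4      Wes         13                17
add column scaled = t['ship_days_plus_4'] * t['ship_days']:
  customer  ship_days  ship_days_plus_4  scaled
3      Uma         10                14     140
4      Wes         13                17     221
Then the value at position 1, column 'scaled': 221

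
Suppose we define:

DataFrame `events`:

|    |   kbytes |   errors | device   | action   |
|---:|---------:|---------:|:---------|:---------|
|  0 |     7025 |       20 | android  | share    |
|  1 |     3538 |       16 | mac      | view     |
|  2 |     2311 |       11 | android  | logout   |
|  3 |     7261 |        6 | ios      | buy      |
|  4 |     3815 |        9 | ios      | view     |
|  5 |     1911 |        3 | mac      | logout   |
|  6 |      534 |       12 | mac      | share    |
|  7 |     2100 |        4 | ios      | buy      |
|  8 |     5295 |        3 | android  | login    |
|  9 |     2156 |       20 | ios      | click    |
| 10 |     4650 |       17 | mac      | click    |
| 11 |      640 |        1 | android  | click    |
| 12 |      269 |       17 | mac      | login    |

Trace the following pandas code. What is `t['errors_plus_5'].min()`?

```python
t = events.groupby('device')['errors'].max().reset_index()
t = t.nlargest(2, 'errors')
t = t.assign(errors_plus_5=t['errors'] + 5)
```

group by device, max of errors:
device
android    20
ios        20
mac        17
Name: errors, dtype: int64
reset_index():
    device  errors
0  android      20
1      ios      20
2      mac      17
take 2 rows with largest errors:
    device  errors
0  android      20
1      ios      20
add column errors_plus_5 = t['errors'] + 5:
    device  errors  errors_plus_5
0  android      20             25
1      ios      20             25
min of column 'errors_plus_5' → 25

25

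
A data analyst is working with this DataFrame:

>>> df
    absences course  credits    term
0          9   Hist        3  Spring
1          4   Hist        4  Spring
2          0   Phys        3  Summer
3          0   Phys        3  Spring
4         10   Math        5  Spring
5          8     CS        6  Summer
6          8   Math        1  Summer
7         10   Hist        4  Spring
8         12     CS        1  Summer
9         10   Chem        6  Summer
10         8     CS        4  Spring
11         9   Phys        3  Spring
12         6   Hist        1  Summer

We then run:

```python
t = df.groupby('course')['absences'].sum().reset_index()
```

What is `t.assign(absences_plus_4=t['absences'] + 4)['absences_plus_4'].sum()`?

group by course, sum of absences:
course
CS      28
Chem    10
Hist    29
Math    18
Phys     9
Name: absences, dtype: int64
reset_index():
  course  absences
0     CS        28
1   Chem        10
2   Hist        29
3   Math        18
4   Phys         9
add column absences_plus_4 = t['absences'] + 4:
  course  absences  absences_plus_4
0     CS        28               32
1   Chem        10               14
2   Hist        29               33
3   Math        18               22
4   Phys         9               13
Reading off the sum of column 'absences_plus_4', we get 114.

114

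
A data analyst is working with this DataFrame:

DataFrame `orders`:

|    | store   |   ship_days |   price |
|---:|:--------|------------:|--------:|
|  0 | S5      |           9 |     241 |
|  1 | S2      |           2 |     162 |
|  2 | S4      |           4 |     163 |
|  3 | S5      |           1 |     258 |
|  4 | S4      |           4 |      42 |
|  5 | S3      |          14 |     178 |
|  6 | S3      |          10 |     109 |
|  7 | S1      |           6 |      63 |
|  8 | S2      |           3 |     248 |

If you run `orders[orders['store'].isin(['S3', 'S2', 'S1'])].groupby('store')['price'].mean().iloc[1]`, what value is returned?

205.0

filter rows where store in ['S3', 'S2', 'S1']:
  store  ship_days  price
1    S2          2    162
5    S3         14    178
6    S3         10    109
7    S1          6     63
8    S2          3    248
group by store, mean of price:
store
S1     63.0
S2    205.0
S3    143.5
Name: price, dtype: float64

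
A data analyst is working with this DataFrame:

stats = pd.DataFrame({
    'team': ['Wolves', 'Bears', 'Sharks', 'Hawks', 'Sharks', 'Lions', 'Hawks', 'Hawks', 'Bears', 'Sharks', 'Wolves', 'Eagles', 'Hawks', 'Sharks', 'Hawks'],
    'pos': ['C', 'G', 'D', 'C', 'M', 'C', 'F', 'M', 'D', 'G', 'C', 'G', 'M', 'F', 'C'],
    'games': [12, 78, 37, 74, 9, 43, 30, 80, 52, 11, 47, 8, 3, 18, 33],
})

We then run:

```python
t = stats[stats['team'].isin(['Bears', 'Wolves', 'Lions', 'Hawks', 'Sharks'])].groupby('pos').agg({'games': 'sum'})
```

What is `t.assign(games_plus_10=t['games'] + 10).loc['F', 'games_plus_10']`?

filter rows where team in ['Bears', 'Wolves', 'Lions', 'Hawks', 'Sharks']:
      team pos  games
0   Wolves   C     12
1    Bears   G     78
2   Sharks   D     37
3    Hawks   C     74
4   Sharks   M      9
5    Lions   C     43
6    Hawks   F     30
7    Hawks   M     80
8    Bears   D     52
9   Sharks   G     11
10  Wolves   C     47
12   Hawks   M      3
13  Sharks   F     18
14   Hawks   C     33
group by pos, sum of games:
     games
pos       
C      209
D       89
F       48
G       89
M       92
add column games_plus_10 = t['games'] + 10:
     games  games_plus_10
pos                      
C      209            219
D       89             99
F       48             58
G       89             99
M       92            102
Reading off the value at row 'F', column 'games_plus_10', we get 58.

58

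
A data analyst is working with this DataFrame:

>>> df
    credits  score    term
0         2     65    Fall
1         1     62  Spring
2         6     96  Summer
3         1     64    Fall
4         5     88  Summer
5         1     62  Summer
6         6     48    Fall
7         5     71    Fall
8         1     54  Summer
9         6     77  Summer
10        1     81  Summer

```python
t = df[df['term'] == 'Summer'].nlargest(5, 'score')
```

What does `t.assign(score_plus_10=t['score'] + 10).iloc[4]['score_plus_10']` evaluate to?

72

filter rows where term == 'Summer':
    credits  score    term
2         6     96  Summer
4         5     88  Summer
5         1     62  Summer
8         1     54  Summer
9         6     77  Summer
10        1     81  Summer
take 5 rows with largest score:
    credits  score    term
2         6     96  Summer
4         5     88  Summer
10        1     81  Summer
9         6     77  Summer
5         1     62  Summer
add column score_plus_10 = t['score'] + 10:
    credits  score    term  score_plus_10
2         6     96  Summer            106
4         5     88  Summer             98
10        1     81  Summer             91
9         6     77  Summer             87
5         1     62  Summer             72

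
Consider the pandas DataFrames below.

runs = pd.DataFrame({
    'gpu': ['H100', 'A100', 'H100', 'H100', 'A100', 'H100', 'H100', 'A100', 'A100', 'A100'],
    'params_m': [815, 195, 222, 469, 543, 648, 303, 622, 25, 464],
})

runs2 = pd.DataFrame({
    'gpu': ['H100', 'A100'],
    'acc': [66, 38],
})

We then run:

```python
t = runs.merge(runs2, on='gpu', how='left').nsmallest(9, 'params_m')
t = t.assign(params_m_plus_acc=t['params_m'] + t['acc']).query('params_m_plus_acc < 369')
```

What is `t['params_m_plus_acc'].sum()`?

584

merge on 'gpu' (how='left') → 10 rows:
    gpu  params_m  acc
0  H100       815   66
1  A100       195   38
2  H100       222   66
3  H100       469   66
4  A100       543   38
5  H100       648   66
6  H100       303   66
7  A100       622   38
8  A100        25   38
9  A100       464   38
take 9 rows with smallest params_m:
    gpu  params_m  acc
8  A100        25   38
1  A100       195   38
2  H100       222   66
6  H100       303   66
9  A100       464   38
3  H100       469   66
4  A100       543   38
7  A100       622   38
5  H100       648   66
add column params_m_plus_acc = t['params_m'] + t['acc']:
    gpu  params_m  acc  params_m_plus_acc
8  A100        25   38                 63
1  A100       195   38                233
2  H100       222   66                288
6  H100       303   66                369
9  A100       464   38                502
3  H100       469   66                535
4  A100       543   38                581
7  A100       622   38                660
5  H100       648   66                714
filter rows where params_m_plus_acc < 369:
    gpu  params_m  acc  params_m_plus_acc
8  A100        25   38                 63
1  A100       195   38                233
2  H100       222   66                288
Taking the sum of column 'params_m_plus_acc' gives 584.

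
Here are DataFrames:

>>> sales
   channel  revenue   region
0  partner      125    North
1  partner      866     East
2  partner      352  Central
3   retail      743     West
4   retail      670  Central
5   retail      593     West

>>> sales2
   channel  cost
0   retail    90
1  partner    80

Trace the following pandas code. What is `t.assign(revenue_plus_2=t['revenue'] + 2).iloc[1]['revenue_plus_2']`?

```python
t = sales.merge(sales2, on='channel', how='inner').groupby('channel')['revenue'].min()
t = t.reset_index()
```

595

merge on 'channel' (how='inner') → 6 rows:
   channel  revenue   region  cost
0  partner      125    North    80
1  partner      866     East    80
2  partner      352  Central    80
3   retail      743     West    90
4   retail      670  Central    90
5   retail      593     West    90
group by channel, min of revenue:
channel
partner    125
retail     593
Name: revenue, dtype: int64
reset_index():
   channel  revenue
0  partner      125
1   retail      593
add column revenue_plus_2 = t['revenue'] + 2:
   channel  revenue  revenue_plus_2
0  partner      125             127
1   retail      593             595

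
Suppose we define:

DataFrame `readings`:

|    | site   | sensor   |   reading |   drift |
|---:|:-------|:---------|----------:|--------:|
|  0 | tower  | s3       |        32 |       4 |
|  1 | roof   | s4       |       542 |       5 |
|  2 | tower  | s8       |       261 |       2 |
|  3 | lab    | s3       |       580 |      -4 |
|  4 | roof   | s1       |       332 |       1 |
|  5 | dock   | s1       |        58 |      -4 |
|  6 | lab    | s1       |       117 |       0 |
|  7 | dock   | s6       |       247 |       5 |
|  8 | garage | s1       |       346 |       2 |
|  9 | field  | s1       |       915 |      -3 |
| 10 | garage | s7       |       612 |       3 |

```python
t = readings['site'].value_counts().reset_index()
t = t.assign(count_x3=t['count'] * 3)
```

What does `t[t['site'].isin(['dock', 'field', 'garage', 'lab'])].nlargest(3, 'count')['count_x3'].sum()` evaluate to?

18

value_counts of site:
site
tower     2
roof      2
lab       2
dock      2
garage    2
field     1
Name: count, dtype: int64
reset_index():
     site  count
0   tower      2
1    roof      2
2     lab      2
3    dock      2
4  garage      2
5   field      1
add column count_x3 = t['count'] * 3:
     site  count  count_x3
0   tower      2         6
1    roof      2         6
2     lab      2         6
3    dock      2         6
4  garage      2         6
5   field      1         3
filter rows where site in ['dock', 'field', 'garage', 'lab']:
     site  count  count_x3
2     lab      2         6
3    dock      2         6
4  garage      2         6
5   field      1         3
take 3 rows with largest count:
     site  count  count_x3
2     lab      2         6
3    dock      2         6
4  garage      2         6
Hence 18.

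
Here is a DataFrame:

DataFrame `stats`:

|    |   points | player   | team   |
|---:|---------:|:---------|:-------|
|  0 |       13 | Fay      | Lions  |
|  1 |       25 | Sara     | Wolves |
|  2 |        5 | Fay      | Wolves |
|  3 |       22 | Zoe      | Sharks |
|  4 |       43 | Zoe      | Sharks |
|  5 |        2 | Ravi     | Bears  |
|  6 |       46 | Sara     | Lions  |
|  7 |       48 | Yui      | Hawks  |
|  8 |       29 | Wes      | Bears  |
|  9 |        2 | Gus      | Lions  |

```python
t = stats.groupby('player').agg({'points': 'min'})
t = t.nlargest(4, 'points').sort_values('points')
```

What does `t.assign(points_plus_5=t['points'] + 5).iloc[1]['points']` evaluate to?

25

group by player, min of points:
        points
player        
Fay          5
Gus          2
Ravi         2
Sara        25
Wes         29
Yui         48
Zoe         22
take 4 rows with largest points:
        points
player        
Yui         48
Wes         29
Sara        25
Zoe         22
sort by points:
        points
player        
Zoe         22
Sara        25
Wes         29
Yui         48
add column points_plus_5 = t['points'] + 5:
        points  points_plus_5
player                       
Zoe         22             27
Sara        25             30
Wes         29             34
Yui         48             53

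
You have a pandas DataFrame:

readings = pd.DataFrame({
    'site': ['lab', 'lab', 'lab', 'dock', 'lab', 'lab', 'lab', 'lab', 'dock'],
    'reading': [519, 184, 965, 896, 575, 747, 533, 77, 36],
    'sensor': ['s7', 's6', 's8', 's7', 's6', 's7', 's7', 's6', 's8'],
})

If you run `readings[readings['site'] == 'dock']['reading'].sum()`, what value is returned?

932

filter rows where site == 'dock':
   site  reading sensor
3  dock      896     s7
8  dock       36     s8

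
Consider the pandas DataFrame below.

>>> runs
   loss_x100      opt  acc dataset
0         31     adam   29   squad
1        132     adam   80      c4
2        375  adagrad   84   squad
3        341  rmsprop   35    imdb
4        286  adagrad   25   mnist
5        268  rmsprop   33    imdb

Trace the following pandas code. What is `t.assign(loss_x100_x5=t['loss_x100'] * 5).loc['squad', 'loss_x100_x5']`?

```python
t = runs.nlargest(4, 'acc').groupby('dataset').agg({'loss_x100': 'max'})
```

take 4 rows with largest acc:
   loss_x100      opt  acc dataset
2        375  adagrad   84   squad
1        132     adam   80      c4
3        341  rmsprop   35    imdb
5        268  rmsprop   33    imdb
group by dataset, max of loss_x100:
         loss_x100
dataset           
c4             132
imdb           341
squad          375
add column loss_x100_x5 = t['loss_x100'] * 5:
         loss_x100  loss_x100_x5
dataset                         
c4             132           660
imdb           341          1705
squad          375          1875

1875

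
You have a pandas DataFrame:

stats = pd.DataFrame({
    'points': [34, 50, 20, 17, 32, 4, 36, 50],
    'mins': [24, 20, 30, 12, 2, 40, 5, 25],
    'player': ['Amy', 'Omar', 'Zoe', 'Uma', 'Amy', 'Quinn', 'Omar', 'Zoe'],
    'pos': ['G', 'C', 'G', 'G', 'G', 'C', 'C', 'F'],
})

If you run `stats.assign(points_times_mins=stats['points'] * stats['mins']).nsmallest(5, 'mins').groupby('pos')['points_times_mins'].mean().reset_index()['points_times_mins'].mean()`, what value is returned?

475.666666667

add column points_times_mins = stats['points'] * stats['mins']:
   points  mins player pos  points_times_mins
0      34    24    Amy   G                816
1      50    20   Omar   C               1000
2      20    30    Zoe   G                600
3      17    12    Uma   G                204
4      32     2    Amy   G                 64
5       4    40  Quinn   C                160
6      36     5   Omar   C                180
7      50    25    Zoe   F               1250
take 5 rows with smallest mins:
   points  mins player pos  points_times_mins
4      32     2    Amy   G                 64
6      36     5   Omar   C                180
3      17    12    Uma   G                204
1      50    20   Omar   C               1000
0      34    24    Amy   G                816
group by pos, mean of points_times_mins:
pos
C    590.000000
G    361.333333
Name: points_times_mins, dtype: float64
reset_index():
  pos  points_times_mins
0   C         590.000000
1   G         361.333333
Taking the mean of column 'points_times_mins' gives 475.666666667.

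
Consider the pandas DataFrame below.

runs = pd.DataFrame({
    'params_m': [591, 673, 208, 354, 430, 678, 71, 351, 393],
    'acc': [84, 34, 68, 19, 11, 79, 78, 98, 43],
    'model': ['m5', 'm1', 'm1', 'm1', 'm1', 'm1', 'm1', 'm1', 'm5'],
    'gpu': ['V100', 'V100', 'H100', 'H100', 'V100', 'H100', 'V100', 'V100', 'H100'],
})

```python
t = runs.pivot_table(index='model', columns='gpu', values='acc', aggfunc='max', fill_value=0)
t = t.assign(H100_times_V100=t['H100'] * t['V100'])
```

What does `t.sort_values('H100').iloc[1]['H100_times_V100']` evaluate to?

7742

pivot: rows=model, cols=gpu, max(acc):
gpu    H100  V100
model            
m1       79    98
m5       43    84
add column H100_times_V100 = t['H100'] * t['V100']:
gpu    H100  V100  H100_times_V100
model                             
m1       79    98             7742
m5       43    84             3612
sort by H100:
gpu    H100  V100  H100_times_V100
model                             
m5       43    84             3612
m1       79    98             7742
Then the value at position 1, column 'H100_times_V100': 7742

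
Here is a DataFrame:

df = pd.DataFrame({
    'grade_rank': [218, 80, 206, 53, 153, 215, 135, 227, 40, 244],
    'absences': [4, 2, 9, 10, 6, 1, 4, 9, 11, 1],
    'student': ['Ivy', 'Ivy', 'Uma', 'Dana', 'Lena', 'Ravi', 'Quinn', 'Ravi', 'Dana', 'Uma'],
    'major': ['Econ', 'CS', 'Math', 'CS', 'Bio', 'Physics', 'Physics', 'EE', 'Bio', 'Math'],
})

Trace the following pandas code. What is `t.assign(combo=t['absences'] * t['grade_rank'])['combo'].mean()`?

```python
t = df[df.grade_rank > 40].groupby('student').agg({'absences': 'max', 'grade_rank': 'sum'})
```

filter rows where grade_rank > 40:
   grade_rank  absences student    major
0         218         4     Ivy     Econ
1          80         2     Ivy       CS
2         206         9     Uma     Math
3          53        10    Dana       CS
4         153         6    Lena      Bio
5         215         1    Ravi  Physics
6         135         4   Quinn  Physics
7         227         9    Ravi       EE
9         244         1     Uma     Math
group by student: max(absences), sum(grade_rank):
         absences  grade_rank
student                      
Dana           10          53
Ivy             4         298
Lena            6         153
Quinn           4         135
Ravi            9         442
Uma             9         450
add column combo = t['absences'] * t['grade_rank']:
         absences  grade_rank  combo
student                             
Dana           10          53    530
Ivy             4         298   1192
Lena            6         153    918
Quinn           4         135    540
Ravi            9         442   3978
Uma             9         450   4050
So mean() = 1868.0.

1868.0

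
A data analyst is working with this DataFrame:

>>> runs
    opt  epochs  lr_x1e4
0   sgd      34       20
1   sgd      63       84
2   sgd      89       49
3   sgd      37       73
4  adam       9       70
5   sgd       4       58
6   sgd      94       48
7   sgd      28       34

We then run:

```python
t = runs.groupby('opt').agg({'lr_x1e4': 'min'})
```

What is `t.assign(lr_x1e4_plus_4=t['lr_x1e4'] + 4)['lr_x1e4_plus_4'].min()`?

group by opt, min of lr_x1e4:
      lr_x1e4
opt          
adam       70
sgd        20
add column lr_x1e4_plus_4 = t['lr_x1e4'] + 4:
      lr_x1e4  lr_x1e4_plus_4
opt                          
adam       70              74
sgd        20              24

24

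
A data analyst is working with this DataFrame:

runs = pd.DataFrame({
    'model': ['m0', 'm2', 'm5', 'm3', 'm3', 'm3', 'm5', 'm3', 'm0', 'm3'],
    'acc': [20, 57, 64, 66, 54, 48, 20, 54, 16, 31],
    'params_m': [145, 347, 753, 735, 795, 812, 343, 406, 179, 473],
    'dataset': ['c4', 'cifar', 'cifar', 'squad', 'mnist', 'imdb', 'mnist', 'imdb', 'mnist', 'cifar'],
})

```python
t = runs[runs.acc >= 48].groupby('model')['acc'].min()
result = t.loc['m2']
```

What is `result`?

filter rows where acc >= 48:
  model  acc  params_m dataset
1    m2   57       347   cifar
2    m5   64       753   cifar
3    m3   66       735   squad
4    m3   54       795   mnist
5    m3   48       812    imdb
7    m3   54       406    imdb
group by model, min of acc:
model
m2    57
m3    48
m5    64
Name: acc, dtype: int64

57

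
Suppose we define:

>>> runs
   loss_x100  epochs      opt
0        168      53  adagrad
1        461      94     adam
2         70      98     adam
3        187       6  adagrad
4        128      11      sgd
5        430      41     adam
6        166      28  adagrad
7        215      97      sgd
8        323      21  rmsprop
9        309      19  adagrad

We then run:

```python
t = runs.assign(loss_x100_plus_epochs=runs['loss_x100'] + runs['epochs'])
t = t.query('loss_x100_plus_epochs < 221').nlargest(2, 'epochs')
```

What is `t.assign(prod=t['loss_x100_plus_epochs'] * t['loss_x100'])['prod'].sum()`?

43964

add column loss_x100_plus_epochs = runs['loss_x100'] + runs['epochs']:
   loss_x100  epochs      opt  loss_x100_plus_epochs
0        168      53  adagrad                    221
1        461      94     adam                    555
2         70      98     adam                    168
3        187       6  adagrad                    193
4        128      11      sgd                    139
5        430      41     adam                    471
6        166      28  adagrad                    194
7        215      97      sgd                    312
8        323      21  rmsprop                    344
9        309      19  adagrad                    328
filter rows where loss_x100_plus_epochs < 221:
   loss_x100  epochs      opt  loss_x100_plus_epochs
2         70      98     adam                    168
3        187       6  adagrad                    193
4        128      11      sgd                    139
6        166      28  adagrad                    194
take 2 rows with largest epochs:
   loss_x100  epochs      opt  loss_x100_plus_epochs
2         70      98     adam                    168
6        166      28  adagrad                    194
add column prod = t['loss_x100_plus_epochs'] * t['loss_x100']:
   loss_x100  epochs      opt  loss_x100_plus_epochs   prod
2         70      98     adam                    168  11760
6        166      28  adagrad                    194  32204
Hence 43964.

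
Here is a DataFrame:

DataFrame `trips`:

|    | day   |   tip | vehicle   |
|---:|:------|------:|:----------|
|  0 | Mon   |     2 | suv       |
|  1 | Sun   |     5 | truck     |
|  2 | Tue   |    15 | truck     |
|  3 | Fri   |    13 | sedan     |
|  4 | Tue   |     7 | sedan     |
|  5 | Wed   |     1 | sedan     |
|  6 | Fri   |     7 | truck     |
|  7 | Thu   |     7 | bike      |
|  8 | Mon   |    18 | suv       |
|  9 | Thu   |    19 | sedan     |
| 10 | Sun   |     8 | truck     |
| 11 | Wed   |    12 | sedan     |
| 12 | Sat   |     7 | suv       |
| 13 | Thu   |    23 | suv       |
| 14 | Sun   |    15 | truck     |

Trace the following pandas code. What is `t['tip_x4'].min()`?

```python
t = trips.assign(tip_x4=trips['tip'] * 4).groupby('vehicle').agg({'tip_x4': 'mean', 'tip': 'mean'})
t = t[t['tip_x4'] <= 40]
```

add column tip_x4 = trips['tip'] * 4:
    day  tip vehicle  tip_x4
0   Mon    2     suv       8
1   Sun    5   truck      20
2   Tue   15   truck      60
3   Fri   13   sedan      52
4   Tue    7   sedan      28
5   Wed    1   sedan       4
6   Fri    7   truck      28
7   Thu    7    bike      28
8   Mon   18     suv      72
9   Thu   19   sedan      76
10  Sun    8   truck      32
11  Wed   12   sedan      48
12  Sat    7     suv      28
13  Thu   23     suv      92
14  Sun   15   truck      60
group by vehicle: mean(tip_x4), mean(tip):
         tip_x4   tip
vehicle              
bike       28.0   7.0
sedan      41.6  10.4
suv        50.0  12.5
truck      40.0  10.0
filter rows where tip_x4 <= 40:
         tip_x4   tip
vehicle              
bike       28.0   7.0
truck      40.0  10.0
So min() = 28.0.

28.0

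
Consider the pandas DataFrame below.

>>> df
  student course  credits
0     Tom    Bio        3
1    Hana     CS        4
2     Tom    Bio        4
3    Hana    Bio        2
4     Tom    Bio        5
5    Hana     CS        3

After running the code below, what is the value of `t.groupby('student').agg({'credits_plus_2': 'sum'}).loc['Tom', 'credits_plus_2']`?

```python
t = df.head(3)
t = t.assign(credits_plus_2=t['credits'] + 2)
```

11

take first 3 rows:
  student course  credits
0     Tom    Bio        3
1    Hana     CS        4
2     Tom    Bio        4
add column credits_plus_2 = t['credits'] + 2:
  student course  credits  credits_plus_2
0     Tom    Bio        3               5
1    Hana     CS        4               6
2     Tom    Bio        4               6
group by student, sum of credits_plus_2:
         credits_plus_2
student                
Hana                  6
Tom                  11
Hence 11.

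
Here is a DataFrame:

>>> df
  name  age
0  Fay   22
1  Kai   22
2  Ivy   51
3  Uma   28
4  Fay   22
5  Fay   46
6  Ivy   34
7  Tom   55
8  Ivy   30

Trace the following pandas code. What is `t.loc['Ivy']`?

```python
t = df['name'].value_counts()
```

3

value_counts of name:
name
Fay    3
Ivy    3
Kai    1
Uma    1
Tom    1
Name: count, dtype: int64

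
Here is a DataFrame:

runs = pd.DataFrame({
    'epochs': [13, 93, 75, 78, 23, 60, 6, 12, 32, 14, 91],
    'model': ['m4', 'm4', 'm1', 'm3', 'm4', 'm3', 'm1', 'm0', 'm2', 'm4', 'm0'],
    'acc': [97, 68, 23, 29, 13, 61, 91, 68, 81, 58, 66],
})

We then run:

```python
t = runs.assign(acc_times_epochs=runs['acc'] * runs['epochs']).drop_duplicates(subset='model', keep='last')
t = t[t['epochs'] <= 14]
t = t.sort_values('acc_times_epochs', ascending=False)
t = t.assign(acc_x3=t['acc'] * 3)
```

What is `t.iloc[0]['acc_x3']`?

174

add column acc_times_epochs = runs['acc'] * runs['epochs']:
    epochs model  acc  acc_times_epochs
0       13    m4   97              1261
1       93    m4   68              6324
2       75    m1   23              1725
3       78    m3   29              2262
4       23    m4   13               299
5       60    m3   61              3660
6        6    m1   91               546
7       12    m0   68               816
8       32    m2   81              2592
9       14    m4   58               812
10      91    m0   66              6006
drop duplicate model (keep=last):
    epochs model  acc  acc_times_epochs
5       60    m3   61              3660
6        6    m1   91               546
8       32    m2   81              2592
9       14    m4   58               812
10      91    m0   66              6006
filter rows where epochs <= 14:
   epochs model  acc  acc_times_epochs
6       6    m1   91               546
9      14    m4   58               812
sort by acc_times_epochs descending:
   epochs model  acc  acc_times_epochs
9      14    m4   58               812
6       6    m1   91               546
add column acc_x3 = t['acc'] * 3:
   epochs model  acc  acc_times_epochs  acc_x3
9      14    m4   58               812     174
6       6    m1   91               546     273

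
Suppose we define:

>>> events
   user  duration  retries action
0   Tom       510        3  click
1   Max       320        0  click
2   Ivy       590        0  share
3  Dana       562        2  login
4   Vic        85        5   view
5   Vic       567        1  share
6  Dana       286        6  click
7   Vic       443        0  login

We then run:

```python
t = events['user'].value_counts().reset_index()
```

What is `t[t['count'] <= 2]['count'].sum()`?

value_counts of user:
user
Vic     3
Dana    2
Tom     1
Max     1
Ivy     1
Name: count, dtype: int64
reset_index():
   user  count
0   Vic      3
1  Dana      2
2   Tom      1
3   Max      1
4   Ivy      1
filter rows where count <= 2:
   user  count
1  Dana      2
2   Tom      1
3   Max      1
4   Ivy      1

5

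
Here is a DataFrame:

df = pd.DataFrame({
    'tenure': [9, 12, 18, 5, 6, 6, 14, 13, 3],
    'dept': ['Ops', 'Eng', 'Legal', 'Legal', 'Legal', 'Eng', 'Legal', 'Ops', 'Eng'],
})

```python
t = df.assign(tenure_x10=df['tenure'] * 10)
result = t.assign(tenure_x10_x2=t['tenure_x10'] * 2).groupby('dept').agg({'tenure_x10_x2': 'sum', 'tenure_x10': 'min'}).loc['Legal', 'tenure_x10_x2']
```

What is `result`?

860

add column tenure_x10 = df['tenure'] * 10:
   tenure   dept  tenure_x10
0       9    Ops          90
1      12    Eng         120
2      18  Legal         180
3       5  Legal          50
4       6  Legal          60
5       6    Eng          60
6      14  Legal         140
7      13    Ops         130
8       3    Eng          30
add column tenure_x10_x2 = t['tenure_x10'] * 2:
   tenure   dept  tenure_x10  tenure_x10_x2
0       9    Ops          90            180
1      12    Eng         120            240
2      18  Legal         180            360
3       5  Legal          50            100
4       6  Legal          60            120
5       6    Eng          60            120
6      14  Legal         140            280
7      13    Ops         130            260
8       3    Eng          30             60
group by dept: sum(tenure_x10_x2), min(tenure_x10):
       tenure_x10_x2  tenure_x10
dept                            
Eng              420          30
Legal            860          50
Ops              440          90
Then the value at row 'Legal', column 'tenure_x10_x2': 860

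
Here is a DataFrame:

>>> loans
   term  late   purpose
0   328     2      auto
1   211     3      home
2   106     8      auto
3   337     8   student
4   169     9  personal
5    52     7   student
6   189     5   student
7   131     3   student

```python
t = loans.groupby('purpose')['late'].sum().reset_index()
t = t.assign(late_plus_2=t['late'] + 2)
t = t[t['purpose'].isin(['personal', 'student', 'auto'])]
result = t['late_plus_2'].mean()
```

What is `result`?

group by purpose, sum of late:
purpose
auto        10
home         3
personal     9
student     23
Name: late, dtype: int64
reset_index():
    purpose  late
0      auto    10
1      home     3
2  personal     9
3   student    23
add column late_plus_2 = t['late'] + 2:
    purpose  late  late_plus_2
0      auto    10           12
1      home     3            5
2  personal     9           11
3   student    23           25
filter rows where purpose in ['personal', 'student', 'auto']:
    purpose  late  late_plus_2
0      auto    10           12
2  personal     9           11
3   student    23           25
Then the mean of column 'late_plus_2': 16.0

16.0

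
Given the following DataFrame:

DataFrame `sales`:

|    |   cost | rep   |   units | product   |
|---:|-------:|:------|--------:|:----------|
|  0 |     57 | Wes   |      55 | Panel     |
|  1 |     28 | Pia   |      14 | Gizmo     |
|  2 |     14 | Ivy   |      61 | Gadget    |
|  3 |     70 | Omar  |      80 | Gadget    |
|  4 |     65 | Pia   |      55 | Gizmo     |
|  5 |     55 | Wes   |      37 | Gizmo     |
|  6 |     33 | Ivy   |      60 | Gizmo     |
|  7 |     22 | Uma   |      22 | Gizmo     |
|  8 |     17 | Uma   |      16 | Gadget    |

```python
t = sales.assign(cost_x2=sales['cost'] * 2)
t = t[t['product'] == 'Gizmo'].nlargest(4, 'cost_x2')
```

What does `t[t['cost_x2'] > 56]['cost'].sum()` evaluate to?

153

add column cost_x2 = sales['cost'] * 2:
   cost   rep  units product  cost_x2
0    57   Wes     55   Panel      114
1    28   Pia     14   Gizmo       56
2    14   Ivy     61  Gadget       28
3    70  Omar     80  Gadget      140
4    65   Pia     55   Gizmo      130
5    55   Wes     37   Gizmo      110
6    33   Ivy     60   Gizmo       66
7    22   Uma     22   Gizmo       44
8    17   Uma     16  Gadget       34
filter rows where product == 'Gizmo':
   cost  rep  units product  cost_x2
1    28  Pia     14   Gizmo       56
4    65  Pia     55   Gizmo      130
5    55  Wes     37   Gizmo      110
6    33  Ivy     60   Gizmo       66
7    22  Uma     22   Gizmo       44
take 4 rows with largest cost_x2:
   cost  rep  units product  cost_x2
4    65  Pia     55   Gizmo      130
5    55  Wes     37   Gizmo      110
6    33  Ivy     60   Gizmo       66
1    28  Pia     14   Gizmo       56
filter rows where cost_x2 > 56:
   cost  rep  units product  cost_x2
4    65  Pia     55   Gizmo      130
5    55  Wes     37   Gizmo      110
6    33  Ivy     60   Gizmo       66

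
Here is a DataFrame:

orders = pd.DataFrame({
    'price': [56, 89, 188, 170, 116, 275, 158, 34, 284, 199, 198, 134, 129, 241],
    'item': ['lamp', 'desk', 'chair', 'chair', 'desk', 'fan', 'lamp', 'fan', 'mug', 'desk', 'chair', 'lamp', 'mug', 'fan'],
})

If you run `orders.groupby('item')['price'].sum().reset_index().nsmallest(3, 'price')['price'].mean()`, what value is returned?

388.333333333

group by item, sum of price:
item
chair    556
desk     404
fan      550
lamp     348
mug      413
Name: price, dtype: int64
reset_index():
    item  price
0  chair    556
1   desk    404
2    fan    550
3   lamp    348
4    mug    413
take 3 rows with smallest price:
   item  price
3  lamp    348
1  desk    404
4   mug    413
Finally, mean of column 'price' = 388.333333333.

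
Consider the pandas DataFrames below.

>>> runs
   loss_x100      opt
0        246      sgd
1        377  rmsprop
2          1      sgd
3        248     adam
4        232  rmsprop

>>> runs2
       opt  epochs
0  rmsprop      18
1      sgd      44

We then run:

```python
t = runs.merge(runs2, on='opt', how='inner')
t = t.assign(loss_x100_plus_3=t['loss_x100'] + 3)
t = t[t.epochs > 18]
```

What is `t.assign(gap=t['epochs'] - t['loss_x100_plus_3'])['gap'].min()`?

-205

merge on 'opt' (how='inner') → 4 rows:
   loss_x100      opt  epochs
0        246      sgd      44
1        377  rmsprop      18
2          1      sgd      44
3        232  rmsprop      18
add column loss_x100_plus_3 = t['loss_x100'] + 3:
   loss_x100      opt  epochs  loss_x100_plus_3
0        246      sgd      44               249
1        377  rmsprop      18               380
2          1      sgd      44                 4
3        232  rmsprop      18               235
filter rows where epochs > 18:
   loss_x100  opt  epochs  loss_x100_plus_3
0        246  sgd      44               249
2          1  sgd      44                 4
add column gap = t['epochs'] - t['loss_x100_plus_3']:
   loss_x100  opt  epochs  loss_x100_plus_3  gap
0        246  sgd      44               249 -205
2          1  sgd      44                 4   40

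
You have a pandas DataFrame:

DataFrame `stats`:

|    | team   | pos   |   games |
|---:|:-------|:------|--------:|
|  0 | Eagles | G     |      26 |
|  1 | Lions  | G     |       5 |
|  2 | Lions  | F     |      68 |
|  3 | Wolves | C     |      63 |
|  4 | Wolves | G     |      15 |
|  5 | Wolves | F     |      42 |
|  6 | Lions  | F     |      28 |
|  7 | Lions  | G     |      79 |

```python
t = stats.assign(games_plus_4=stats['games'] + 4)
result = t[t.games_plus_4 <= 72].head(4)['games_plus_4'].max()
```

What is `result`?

72

add column games_plus_4 = stats['games'] + 4:
     team pos  games  games_plus_4
0  Eagles   G     26            30
1   Lions   G      5             9
2   Lions   F     68            72
3  Wolves   C     63            67
4  Wolves   G     15            19
5  Wolves   F     42            46
6   Lions   F     28            32
7   Lions   G     79            83
filter rows where games_plus_4 <= 72:
     team pos  games  games_plus_4
0  Eagles   G     26            30
1   Lions   G      5             9
2   Lions   F     68            72
3  Wolves   C     63            67
4  Wolves   G     15            19
5  Wolves   F     42            46
6   Lions   F     28            32
take first 4 rows:
     team pos  games  games_plus_4
0  Eagles   G     26            30
1   Lions   G      5             9
2   Lions   F     68            72
3  Wolves   C     63            67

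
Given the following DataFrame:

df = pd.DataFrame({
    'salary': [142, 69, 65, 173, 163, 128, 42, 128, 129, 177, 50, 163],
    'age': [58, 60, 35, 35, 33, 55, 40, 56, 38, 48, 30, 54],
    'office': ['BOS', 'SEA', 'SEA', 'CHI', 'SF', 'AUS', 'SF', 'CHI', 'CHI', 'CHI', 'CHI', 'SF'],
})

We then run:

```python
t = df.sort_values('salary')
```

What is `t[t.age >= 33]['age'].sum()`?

sort by salary:
    salary  age office
6       42   40     SF
10      50   30    CHI
2       65   35    SEA
1       69   60    SEA
5      128   55    AUS
7      128   56    CHI
8      129   38    CHI
0      142   58    BOS
4      163   33     SF
11     163   54     SF
3      173   35    CHI
9      177   48    CHI
filter rows where age >= 33:
    salary  age office
6       42   40     SF
2       65   35    SEA
1       69   60    SEA
5      128   55    AUS
7      128   56    CHI
8      129   38    CHI
0      142   58    BOS
4      163   33     SF
11     163   54     SF
3      173   35    CHI
9      177   48    CHI
Finally, sum of column 'age' = 512.

512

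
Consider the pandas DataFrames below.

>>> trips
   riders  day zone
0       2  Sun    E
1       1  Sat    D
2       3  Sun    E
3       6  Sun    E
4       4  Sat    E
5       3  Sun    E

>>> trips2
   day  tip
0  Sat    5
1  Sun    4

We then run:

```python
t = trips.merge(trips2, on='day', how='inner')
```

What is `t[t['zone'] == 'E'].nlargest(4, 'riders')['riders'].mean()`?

merge on 'day' (how='inner') → 6 rows:
   riders  day zone  tip
0       2  Sun    E    4
1       1  Sat    D    5
2       3  Sun    E    4
3       6  Sun    E    4
4       4  Sat    E    5
5       3  Sun    E    4
filter rows where zone == 'E':
   riders  day zone  tip
0       2  Sun    E    4
2       3  Sun    E    4
3       6  Sun    E    4
4       4  Sat    E    5
5       3  Sun    E    4
take 4 rows with largest riders:
   riders  day zone  tip
3       6  Sun    E    4
4       4  Sat    E    5
2       3  Sun    E    4
5       3  Sun    E    4

4.0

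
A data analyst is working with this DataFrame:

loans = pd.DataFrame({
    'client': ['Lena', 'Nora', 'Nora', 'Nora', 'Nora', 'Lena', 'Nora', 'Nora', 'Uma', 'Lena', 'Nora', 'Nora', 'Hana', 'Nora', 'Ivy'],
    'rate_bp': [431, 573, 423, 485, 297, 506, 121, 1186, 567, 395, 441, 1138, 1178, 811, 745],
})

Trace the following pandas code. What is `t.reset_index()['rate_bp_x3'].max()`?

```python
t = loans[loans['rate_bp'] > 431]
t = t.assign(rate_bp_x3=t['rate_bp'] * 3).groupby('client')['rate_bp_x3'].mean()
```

filter rows where rate_bp > 431:
   client  rate_bp
1    Nora      573
3    Nora      485
5    Lena      506
7    Nora     1186
8     Uma      567
10   Nora      441
11   Nora     1138
12   Hana     1178
13   Nora      811
14    Ivy      745
add column rate_bp_x3 = t['rate_bp'] * 3:
   client  rate_bp  rate_bp_x3
1    Nora      573        1719
3    Nora      485        1455
5    Lena      506        1518
7    Nora     1186        3558
8     Uma      567        1701
10   Nora      441        1323
11   Nora     1138        3414
12   Hana     1178        3534
13   Nora      811        2433
14    Ivy      745        2235
group by client, mean of rate_bp_x3:
client
Hana    3534.0
Ivy     2235.0
Lena    1518.0
Nora    2317.0
Uma     1701.0
Name: rate_bp_x3, dtype: float64
reset_index():
  client  rate_bp_x3
0   Hana      3534.0
1    Ivy      2235.0
2   Lena      1518.0
3   Nora      2317.0
4    Uma      1701.0
Taking the max of column 'rate_bp_x3' gives 3534.0.

3534.0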